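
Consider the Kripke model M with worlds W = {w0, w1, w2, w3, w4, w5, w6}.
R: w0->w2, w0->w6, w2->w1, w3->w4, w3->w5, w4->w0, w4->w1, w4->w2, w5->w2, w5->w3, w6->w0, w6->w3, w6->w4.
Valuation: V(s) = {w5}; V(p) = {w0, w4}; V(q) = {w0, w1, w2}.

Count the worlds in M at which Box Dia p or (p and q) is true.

2

Let φ = Box Dia p or (p and q). Evaluate φ at each world:
  w0 (successors {w2, w6}): φ is true.
  w1 (successors ∅): φ is true.
  w2 (successors {w1}): φ is false.
  w3 (successors {w4, w5}): φ is false.
  w4 (successors {w0, w1, w2}): φ is false.
  w5 (successors {w2, w3}): φ is false.
  w6 (successors {w0, w3, w4}): φ is false.
For instance, at w0:
  At w0: Box Dia p is false, p and q is true, so Box Dia p or (p and q) is true.
    At w0: Box Dia p requires Dia p at every successor {w2, w6}.
      Dia p fails at w2, so Box Dia p is false at w0.
Satisfying worlds: {w0, w1}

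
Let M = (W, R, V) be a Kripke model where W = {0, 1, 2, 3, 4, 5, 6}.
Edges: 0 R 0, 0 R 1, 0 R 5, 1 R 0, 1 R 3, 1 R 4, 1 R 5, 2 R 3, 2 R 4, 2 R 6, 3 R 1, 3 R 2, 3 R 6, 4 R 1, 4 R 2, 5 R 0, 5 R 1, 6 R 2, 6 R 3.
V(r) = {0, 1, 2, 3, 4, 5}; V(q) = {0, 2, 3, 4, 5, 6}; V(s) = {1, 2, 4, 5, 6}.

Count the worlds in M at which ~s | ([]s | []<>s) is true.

Let φ = ~s | ([]s | []<>s). Evaluate φ at each world:
  0 (successors {0, 1, 5}): φ is true.
  1 (successors {0, 3, 4, 5}): φ is true.
  2 (successors {3, 4, 6}): φ is true.
  3 (successors {1, 2, 6}): φ is true.
  4 (successors {1, 2}): φ is true.
  5 (successors {0, 1}): φ is true.
  6 (successors {2, 3}): φ is true.
For instance, at 1:
  At 1: ~s is false, []s | []<>s is true, so ~s | ([]s | []<>s) is true.
    At 1: []s is false, []<>s is true, so []s | []<>s is true.
      At 1: []s requires s at every successor {0, 3, 4, 5}.
        s fails at 0, so []s is false at 1.
      At 1: []<>s requires <>s at every successor {0, 3, 4, 5}.
        At 0: <>s is true.
        At 3: <>s is true.
        At 4: <>s is true.
        At 5: <>s is true.
      So []<>s is true at 1.
Satisfying worlds: {0, 1, 2, 3, 4, 5, 6}

7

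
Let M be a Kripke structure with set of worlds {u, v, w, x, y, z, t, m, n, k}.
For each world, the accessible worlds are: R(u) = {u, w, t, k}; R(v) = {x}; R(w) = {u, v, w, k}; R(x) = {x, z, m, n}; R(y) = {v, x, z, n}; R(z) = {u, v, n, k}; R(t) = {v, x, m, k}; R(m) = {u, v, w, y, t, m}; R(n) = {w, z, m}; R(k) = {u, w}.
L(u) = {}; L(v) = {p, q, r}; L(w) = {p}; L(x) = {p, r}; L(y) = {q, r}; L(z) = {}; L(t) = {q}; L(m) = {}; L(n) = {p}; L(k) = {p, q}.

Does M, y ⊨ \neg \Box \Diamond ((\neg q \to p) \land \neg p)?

Yes

At y: \Box \Diamond ((\neg q \to p) \land \neg p) is false, so \neg \Box \Diamond ((\neg q \to p) \land \neg p) is true.
  At y: \Box \Diamond ((\neg q \to p) \land \neg p) requires \Diamond ((\neg q \to p) \land \neg p) at every successor {v, x, z, n}.
    \Diamond ((\neg q \to p) \land \neg p) fails at v, so \Box \Diamond ((\neg q \to p) \land \neg p) is false at y.
      At v: \Diamond ((\neg q \to p) \land \neg p) requires (\neg q \to p) \land \neg p at some successor in {x}.
        At x: (\neg q \to p) \land \neg p is false.
      So \Diamond ((\neg q \to p) \land \neg p) is false at v.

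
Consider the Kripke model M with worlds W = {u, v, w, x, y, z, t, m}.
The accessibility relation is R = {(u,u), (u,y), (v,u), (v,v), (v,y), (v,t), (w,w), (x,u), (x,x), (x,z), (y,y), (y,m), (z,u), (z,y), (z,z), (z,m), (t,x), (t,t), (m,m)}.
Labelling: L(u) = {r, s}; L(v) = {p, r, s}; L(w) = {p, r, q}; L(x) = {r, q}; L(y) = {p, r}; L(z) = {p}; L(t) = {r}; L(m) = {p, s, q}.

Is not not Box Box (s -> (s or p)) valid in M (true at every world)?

Let φ = not not Box Box (s -> (s or p)). Evaluate φ at each world:
  u (successors {u, y}): φ is true.
  v (successors {u, v, y, t}): φ is true.
  w (successors {w}): φ is true.
  x (successors {u, x, z}): φ is true.
  y (successors {y, m}): φ is true.
  z (successors {u, y, z, m}): φ is true.
  t (successors {x, t}): φ is true.
  m (successors {m}): φ is true.
For instance, at x:
  At x: not Box Box (s -> (s or p)) is false, so not not Box Box (s -> (s or p)) is true.
    At x: Box Box (s -> (s or p)) is true, so not Box Box (s -> (s or p)) is false.
      At x: Box Box (s -> (s or p)) requires Box (s -> (s or p)) at every successor {u, x, z}.
        At u: Box (s -> (s or p)) is true.
        At x: Box (s -> (s or p)) is true.
        At z: Box (s -> (s or p)) is true.
      So Box Box (s -> (s or p)) is true at x.

Yes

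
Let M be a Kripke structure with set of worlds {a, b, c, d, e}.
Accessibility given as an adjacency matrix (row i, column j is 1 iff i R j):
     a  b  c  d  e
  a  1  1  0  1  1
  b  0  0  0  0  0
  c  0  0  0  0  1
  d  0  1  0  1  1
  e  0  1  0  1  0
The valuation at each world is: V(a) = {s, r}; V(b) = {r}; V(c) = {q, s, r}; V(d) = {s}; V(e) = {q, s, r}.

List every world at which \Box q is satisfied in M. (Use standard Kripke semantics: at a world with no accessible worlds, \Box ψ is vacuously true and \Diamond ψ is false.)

b, c

Recall that \Box ψ holds at a world iff ψ holds at every accessible world, and \Diamond ψ holds iff ψ holds at some accessible world.
Let φ = \Box q. Evaluate φ at each world:
  a (successors {a, b, d, e}): φ is false.
  b (successors ∅): φ is true.
  c (successors {e}): φ is true.
  d (successors {b, d, e}): φ is false.
  e (successors {b, d}): φ is false.
For instance, at e:
  At e: \Box q requires q at every successor {b, d}.
    q fails at b, so \Box q is false at e.
Satisfying worlds: {b, c}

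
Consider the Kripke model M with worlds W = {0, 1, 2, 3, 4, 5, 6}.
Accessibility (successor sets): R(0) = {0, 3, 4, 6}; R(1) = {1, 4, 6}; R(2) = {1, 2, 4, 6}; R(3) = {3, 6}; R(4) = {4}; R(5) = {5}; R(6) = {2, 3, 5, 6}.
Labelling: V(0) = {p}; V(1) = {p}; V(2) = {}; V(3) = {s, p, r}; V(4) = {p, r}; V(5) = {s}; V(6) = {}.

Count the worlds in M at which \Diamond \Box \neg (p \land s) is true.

Recall that \Box ψ holds at a world iff ψ holds at every accessible world, and \Diamond ψ holds iff ψ holds at some accessible world.
Let φ = \Diamond \Box \neg (p \land s). Evaluate φ at each world:
  0 (successors {0, 3, 4, 6}): φ is true.
  1 (successors {1, 4, 6}): φ is true.
  2 (successors {1, 2, 4, 6}): φ is true.
  3 (successors {3, 6}): φ is false.
  4 (successors {4}): φ is true.
  5 (successors {5}): φ is true.
  6 (successors {2, 3, 5, 6}): φ is true.
For instance, at 1:
  At 1: \Diamond \Box \neg (p \land s) requires \Box \neg (p \land s) at some successor in {1, 4, 6}.
    \Box \neg (p \land s) holds at 1, so \Diamond \Box \neg (p \land s) is true at 1.
      At 1: \Box \neg (p \land s) requires \neg (p \land s) at every successor {1, 4, 6}.
        At 1: \neg (p \land s) is true.
        At 4: \neg (p \land s) is true.
        At 6: \neg (p \land s) is true.
      So \Box \neg (p \land s) is true at 1.
Satisfying worlds: {0, 1, 2, 4, 5, 6}

6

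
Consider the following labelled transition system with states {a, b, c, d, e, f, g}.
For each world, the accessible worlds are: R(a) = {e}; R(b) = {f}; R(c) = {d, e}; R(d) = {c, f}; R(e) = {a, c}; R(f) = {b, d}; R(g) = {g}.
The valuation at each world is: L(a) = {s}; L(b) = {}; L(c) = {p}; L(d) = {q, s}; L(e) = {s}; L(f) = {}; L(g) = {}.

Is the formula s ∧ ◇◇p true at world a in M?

Recall that ◇ψ holds at a world iff ψ holds at some accessible world.
At a: s is true, ◇◇p is true, so s ∧ ◇◇p is true.
  At a: ◇◇p requires ◇p at some successor in {e}.
    ◇p holds at e, so ◇◇p is true at a.
      At e: ◇p requires p at some successor in {a, c}.
        p holds at c, so ◇p is true at e.

Yes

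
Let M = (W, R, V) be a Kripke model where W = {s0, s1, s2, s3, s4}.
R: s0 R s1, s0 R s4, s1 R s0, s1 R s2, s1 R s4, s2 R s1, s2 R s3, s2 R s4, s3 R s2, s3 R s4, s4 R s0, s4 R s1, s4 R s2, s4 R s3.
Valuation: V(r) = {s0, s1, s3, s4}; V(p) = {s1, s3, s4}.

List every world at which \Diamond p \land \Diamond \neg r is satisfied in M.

s1, s3, s4

Let φ = \Diamond p \land \Diamond \neg r. Evaluate φ at each world:
  s0 (successors {s1, s4}): φ is false.
  s1 (successors {s0, s2, s4}): φ is true.
  s2 (successors {s1, s3, s4}): φ is false.
  s3 (successors {s2, s4}): φ is true.
  s4 (successors {s0, s1, s2, s3}): φ is true.
For instance, at s3:
  At s3: \Diamond p is true, \Diamond \neg r is true, so \Diamond p \land \Diamond \neg r is true.
    At s3: \Diamond p requires p at some successor in {s2, s4}.
      p holds at s4, so \Diamond p is true at s3.
    At s3: \Diamond \neg r requires \neg r at some successor in {s2, s4}.
      \neg r holds at s2, so \Diamond \neg r is true at s3.
Satisfying worlds: {s1, s3, s4}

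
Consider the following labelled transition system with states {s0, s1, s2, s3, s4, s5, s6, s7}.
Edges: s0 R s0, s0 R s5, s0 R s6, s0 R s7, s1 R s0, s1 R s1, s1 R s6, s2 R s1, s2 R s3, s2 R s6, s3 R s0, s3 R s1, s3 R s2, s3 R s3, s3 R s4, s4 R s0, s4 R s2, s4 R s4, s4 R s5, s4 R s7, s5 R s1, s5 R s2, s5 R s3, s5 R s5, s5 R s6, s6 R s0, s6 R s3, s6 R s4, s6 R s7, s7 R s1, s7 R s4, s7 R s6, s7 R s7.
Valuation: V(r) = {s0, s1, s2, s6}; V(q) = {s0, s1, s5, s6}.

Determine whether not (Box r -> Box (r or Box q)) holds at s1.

At s1: Box r -> Box (r or Box q) is true, so not (Box r -> Box (r or Box q)) is false.
  At s1: Box r is true, Box (r or Box q) is true, so Box r -> Box (r or Box q) is true.
    At s1: Box r requires r at every successor {s0, s1, s6}.
      At s0: r is true.
      At s1: r is true.
      At s6: r is true.
    So Box r is true at s1.
    At s1: Box (r or Box q) requires r or Box q at every successor {s0, s1, s6}.
      At s0: r or Box q is true.
      At s1: r or Box q is true.
      At s6: r or Box q is true.
    So Box (r or Box q) is true at s1.

No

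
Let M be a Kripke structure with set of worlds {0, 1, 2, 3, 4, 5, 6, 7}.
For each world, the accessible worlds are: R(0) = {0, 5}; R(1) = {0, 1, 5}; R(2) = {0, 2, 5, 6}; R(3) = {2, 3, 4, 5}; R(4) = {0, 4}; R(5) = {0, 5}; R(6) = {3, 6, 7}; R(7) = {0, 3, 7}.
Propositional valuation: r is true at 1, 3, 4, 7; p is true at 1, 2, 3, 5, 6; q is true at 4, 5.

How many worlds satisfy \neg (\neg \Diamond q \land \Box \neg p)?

Let φ = \neg (\neg \Diamond q \land \Box \neg p). Evaluate φ at each world:
  0 (successors {0, 5}): φ is true.
  1 (successors {0, 1, 5}): φ is true.
  2 (successors {0, 2, 5, 6}): φ is true.
  3 (successors {2, 3, 4, 5}): φ is true.
  4 (successors {0, 4}): φ is true.
  5 (successors {0, 5}): φ is true.
  6 (successors {3, 6, 7}): φ is true.
  7 (successors {0, 3, 7}): φ is true.
For instance, at 0:
  At 0: \neg \Diamond q \land \Box \neg p is false, so \neg (\neg \Diamond q \land \Box \neg p) is true.
    At 0: \neg \Diamond q is false, \Box \neg p is false, so \neg \Diamond q \land \Box \neg p is false.
      At 0: \Diamond q is true, so \neg \Diamond q is false.
      At 0: \Box \neg p requires \neg p at every successor {0, 5}.
        \neg p fails at 5, so \Box \neg p is false at 0.
Satisfying worlds: {0, 1, 2, 3, 4, 5, 6, 7}

8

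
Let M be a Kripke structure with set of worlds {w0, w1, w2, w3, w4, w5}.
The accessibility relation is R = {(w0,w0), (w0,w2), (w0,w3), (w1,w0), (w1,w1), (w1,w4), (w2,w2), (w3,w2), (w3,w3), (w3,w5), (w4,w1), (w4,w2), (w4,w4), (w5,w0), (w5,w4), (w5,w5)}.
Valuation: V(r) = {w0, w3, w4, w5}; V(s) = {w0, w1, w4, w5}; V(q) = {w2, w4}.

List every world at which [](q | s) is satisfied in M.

w1, w2, w4, w5

Let φ = [](q | s). Evaluate φ at each world:
  w0 (successors {w0, w2, w3}): φ is false.
  w1 (successors {w0, w1, w4}): φ is true.
  w2 (successors {w2}): φ is true.
  w3 (successors {w2, w3, w5}): φ is false.
  w4 (successors {w1, w2, w4}): φ is true.
  w5 (successors {w0, w4, w5}): φ is true.
For instance, at w2:
  At w2: [](q | s) requires q | s at every successor {w2}.
    At w2: q | s is true.
  So [](q | s) is true at w2.
Satisfying worlds: {w1, w2, w4, w5}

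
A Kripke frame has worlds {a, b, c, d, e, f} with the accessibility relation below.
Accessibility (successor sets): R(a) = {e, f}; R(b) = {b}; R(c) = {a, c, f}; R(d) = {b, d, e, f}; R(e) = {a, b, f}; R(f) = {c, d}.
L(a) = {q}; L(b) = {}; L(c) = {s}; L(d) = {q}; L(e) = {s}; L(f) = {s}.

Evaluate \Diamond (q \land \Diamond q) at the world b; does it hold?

At b: \Diamond (q \land \Diamond q) requires q \land \Diamond q at some successor in {b}.
  At b: q \land \Diamond q is false.
So \Diamond (q \land \Diamond q) is false at b.

No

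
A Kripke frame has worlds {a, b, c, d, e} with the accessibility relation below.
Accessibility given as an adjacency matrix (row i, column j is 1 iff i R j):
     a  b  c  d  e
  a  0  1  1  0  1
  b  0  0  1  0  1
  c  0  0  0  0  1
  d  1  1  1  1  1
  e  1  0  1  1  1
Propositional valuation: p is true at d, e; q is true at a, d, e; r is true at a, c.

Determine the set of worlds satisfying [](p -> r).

Let φ = [](p -> r). Evaluate φ at each world:
  a (successors {b, c, e}): φ is false.
  b (successors {c, e}): φ is false.
  c (successors {e}): φ is false.
  d (successors {a, b, c, d, e}): φ is false.
  e (successors {a, c, d, e}): φ is false.
For instance, at a:
  At a: [](p -> r) requires p -> r at every successor {b, c, e}.
    p -> r fails at e, so [](p -> r) is false at a.
Satisfying worlds: none.

none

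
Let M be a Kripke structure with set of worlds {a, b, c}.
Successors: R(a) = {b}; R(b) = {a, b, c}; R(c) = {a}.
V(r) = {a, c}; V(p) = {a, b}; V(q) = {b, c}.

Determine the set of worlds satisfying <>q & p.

Let φ = <>q & p. Evaluate φ at each world:
  a (successors {b}): φ is true.
  b (successors {a, b, c}): φ is true.
  c (successors {a}): φ is false.
For instance, at a:
  At a: <>q is true, p is true, so <>q & p is true.
    At a: <>q requires q at some successor in {b}.
      q holds at b, so <>q is true at a.
Satisfying worlds: {a, b}

a, b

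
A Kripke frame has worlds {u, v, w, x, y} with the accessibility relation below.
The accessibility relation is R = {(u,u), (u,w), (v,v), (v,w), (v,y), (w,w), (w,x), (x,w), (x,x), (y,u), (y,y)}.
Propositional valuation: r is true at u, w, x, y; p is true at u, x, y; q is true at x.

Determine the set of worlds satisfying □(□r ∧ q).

Let φ = □(□r ∧ q). Evaluate φ at each world:
  u (successors {u, w}): φ is false.
  v (successors {v, w, y}): φ is false.
  w (successors {w, x}): φ is false.
  x (successors {w, x}): φ is false.
  y (successors {u, y}): φ is false.
For instance, at u:
  At u: □(□r ∧ q) requires □r ∧ q at every successor {u, w}.
    □r ∧ q fails at u, so □(□r ∧ q) is false at u.
      At u: □r is true, q is false, so □r ∧ q is false.
Satisfying worlds: none.

none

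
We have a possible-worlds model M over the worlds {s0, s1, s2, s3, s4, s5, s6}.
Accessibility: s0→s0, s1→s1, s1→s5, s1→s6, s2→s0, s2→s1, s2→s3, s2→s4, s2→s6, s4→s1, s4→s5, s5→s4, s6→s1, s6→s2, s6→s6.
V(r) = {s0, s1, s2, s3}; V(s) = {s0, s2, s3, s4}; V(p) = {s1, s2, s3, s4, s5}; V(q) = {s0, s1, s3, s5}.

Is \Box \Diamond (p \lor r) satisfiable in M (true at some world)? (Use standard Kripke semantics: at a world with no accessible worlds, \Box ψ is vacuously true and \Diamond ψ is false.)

Yes

Let φ = \Box \Diamond (p \lor r). Evaluate φ at each world:
  s0 (successors {s0}): φ is true.
  s1 (successors {s1, s5, s6}): φ is true.
  s2 (successors {s0, s1, s3, s4, s6}): φ is false.
  s3 (successors ∅): φ is true.
  s4 (successors {s1, s5}): φ is true.
  s5 (successors {s4}): φ is true.
  s6 (successors {s1, s2, s6}): φ is true.
Detail at s0 (witness):
  At s0: \Box \Diamond (p \lor r) requires \Diamond (p \lor r) at every successor {s0}.
      At s0: \Diamond (p \lor r) requires p \lor r at some successor in {s0}.
        p \lor r holds at s0, so \Diamond (p \lor r) is true at s0.
  So \Box \Diamond (p \lor r) is true at s0.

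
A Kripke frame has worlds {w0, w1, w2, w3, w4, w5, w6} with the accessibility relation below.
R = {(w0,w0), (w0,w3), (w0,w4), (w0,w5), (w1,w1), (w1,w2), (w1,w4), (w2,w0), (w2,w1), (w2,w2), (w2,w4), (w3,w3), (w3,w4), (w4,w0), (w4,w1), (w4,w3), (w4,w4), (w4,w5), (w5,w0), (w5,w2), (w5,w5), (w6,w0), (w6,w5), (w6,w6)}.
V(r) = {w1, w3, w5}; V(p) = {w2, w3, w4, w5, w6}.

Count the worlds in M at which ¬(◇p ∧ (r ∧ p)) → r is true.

Let φ = ¬(◇p ∧ (r ∧ p)) → r. Evaluate φ at each world:
  w0 (successors {w0, w3, w4, w5}): φ is false.
  w1 (successors {w1, w2, w4}): φ is true.
  w2 (successors {w0, w1, w2, w4}): φ is false.
  w3 (successors {w3, w4}): φ is true.
  w4 (successors {w0, w1, w3, w4, w5}): φ is false.
  w5 (successors {w0, w2, w5}): φ is true.
  w6 (successors {w0, w5, w6}): φ is false.
For instance, at w4:
  At w4: ¬(◇p ∧ (r ∧ p)) is true, r is false, so ¬(◇p ∧ (r ∧ p)) → r is false.
    At w4: ◇p ∧ (r ∧ p) is false, so ¬(◇p ∧ (r ∧ p)) is true.
      At w4: ◇p is true, r ∧ p is false, so ◇p ∧ (r ∧ p) is false.
Satisfying worlds: {w1, w3, w5}

3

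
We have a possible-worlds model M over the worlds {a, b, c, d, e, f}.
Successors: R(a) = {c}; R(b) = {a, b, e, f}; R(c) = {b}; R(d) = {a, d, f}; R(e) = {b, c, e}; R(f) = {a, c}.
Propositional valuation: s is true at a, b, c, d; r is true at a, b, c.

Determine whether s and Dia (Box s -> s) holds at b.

At b: s is true, Dia (Box s -> s) is true, so s and Dia (Box s -> s) is true.
  At b: Dia (Box s -> s) requires Box s -> s at some successor in {a, b, e, f}.
    Box s -> s holds at a, so Dia (Box s -> s) is true at b.
      At a: Box s is true, s is true, so Box s -> s is true.

Yes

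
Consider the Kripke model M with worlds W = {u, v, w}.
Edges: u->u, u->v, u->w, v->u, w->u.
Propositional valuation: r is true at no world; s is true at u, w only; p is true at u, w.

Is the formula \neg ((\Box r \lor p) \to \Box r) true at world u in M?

Yes

At u: (\Box r \lor p) \to \Box r is false, so \neg ((\Box r \lor p) \to \Box r) is true.
  At u: \Box r \lor p is true, \Box r is false, so (\Box r \lor p) \to \Box r is false.
    At u: \Box r is false, p is true, so \Box r \lor p is true.
      At u: \Box r requires r at every successor {u, v, w}.
        r fails at u, so \Box r is false at u.
    At u: \Box r requires r at every successor {u, v, w}.
      r fails at u, so \Box r is false at u.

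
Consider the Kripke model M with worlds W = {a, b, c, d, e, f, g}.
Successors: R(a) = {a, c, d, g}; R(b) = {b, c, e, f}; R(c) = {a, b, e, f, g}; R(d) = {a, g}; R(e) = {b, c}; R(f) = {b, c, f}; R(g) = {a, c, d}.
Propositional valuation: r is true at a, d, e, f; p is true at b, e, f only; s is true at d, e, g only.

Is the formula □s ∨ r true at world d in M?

At d: □s is false, r is true, so □s ∨ r is true.
  At d: □s requires s at every successor {a, g}.
    s fails at a, so □s is false at d.

Yes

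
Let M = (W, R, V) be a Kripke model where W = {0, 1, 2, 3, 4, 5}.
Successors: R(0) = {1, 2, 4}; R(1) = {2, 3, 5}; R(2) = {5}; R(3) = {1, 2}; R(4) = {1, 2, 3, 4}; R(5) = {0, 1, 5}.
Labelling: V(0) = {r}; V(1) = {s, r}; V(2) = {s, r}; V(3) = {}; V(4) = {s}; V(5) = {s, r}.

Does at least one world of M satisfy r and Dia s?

Let φ = r and Dia s. Evaluate φ at each world:
  0 (successors {1, 2, 4}): φ is true.
  1 (successors {2, 3, 5}): φ is true.
  2 (successors {5}): φ is true.
  3 (successors {1, 2}): φ is false.
  4 (successors {1, 2, 3, 4}): φ is false.
  5 (successors {0, 1, 5}): φ is true.
Detail at 0 (witness):
  At 0: r is true, Dia s is true, so r and Dia s is true.
    At 0: Dia s requires s at some successor in {1, 2, 4}.
      s holds at 1, so Dia s is true at 0.

Yes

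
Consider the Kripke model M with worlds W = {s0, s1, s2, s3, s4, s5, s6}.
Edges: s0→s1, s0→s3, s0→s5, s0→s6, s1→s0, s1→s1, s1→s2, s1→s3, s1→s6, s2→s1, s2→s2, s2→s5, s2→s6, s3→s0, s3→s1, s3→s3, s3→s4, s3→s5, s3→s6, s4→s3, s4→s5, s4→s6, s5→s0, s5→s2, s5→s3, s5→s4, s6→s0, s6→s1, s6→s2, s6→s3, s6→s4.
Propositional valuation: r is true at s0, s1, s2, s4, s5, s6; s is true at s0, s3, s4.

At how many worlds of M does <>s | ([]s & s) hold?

6

Let φ = <>s | ([]s & s). Evaluate φ at each world:
  s0 (successors {s1, s3, s5, s6}): φ is true.
  s1 (successors {s0, s1, s2, s3, s6}): φ is true.
  s2 (successors {s1, s2, s5, s6}): φ is false.
  s3 (successors {s0, s1, s3, s4, s5, s6}): φ is true.
  s4 (successors {s3, s5, s6}): φ is true.
  s5 (successors {s0, s2, s3, s4}): φ is true.
  s6 (successors {s0, s1, s2, s3, s4}): φ is true.
For instance, at s3:
  At s3: <>s is true, []s & s is false, so <>s | ([]s & s) is true.
    At s3: <>s requires s at some successor in {s0, s1, s3, s4, s5, s6}.
      s holds at s0, so <>s is true at s3.
    At s3: []s is false, s is true, so []s & s is false.
      At s3: []s requires s at every successor {s0, s1, s3, s4, s5, s6}.
        s fails at s1, so []s is false at s3.
Satisfying worlds: {s0, s1, s3, s4, s5, s6}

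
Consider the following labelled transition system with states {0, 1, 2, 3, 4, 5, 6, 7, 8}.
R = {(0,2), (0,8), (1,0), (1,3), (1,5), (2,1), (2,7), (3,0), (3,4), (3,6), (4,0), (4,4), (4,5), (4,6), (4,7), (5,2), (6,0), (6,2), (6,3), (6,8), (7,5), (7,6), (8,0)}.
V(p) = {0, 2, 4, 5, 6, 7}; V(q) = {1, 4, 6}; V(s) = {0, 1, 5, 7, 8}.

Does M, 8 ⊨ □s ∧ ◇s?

At 8: □s is true, ◇s is true, so □s ∧ ◇s is true.
  At 8: □s requires s at every successor {0}.
    At 0: s is true.
  So □s is true at 8.
  At 8: ◇s requires s at some successor in {0}.
    s holds at 0, so ◇s is true at 8.

Yes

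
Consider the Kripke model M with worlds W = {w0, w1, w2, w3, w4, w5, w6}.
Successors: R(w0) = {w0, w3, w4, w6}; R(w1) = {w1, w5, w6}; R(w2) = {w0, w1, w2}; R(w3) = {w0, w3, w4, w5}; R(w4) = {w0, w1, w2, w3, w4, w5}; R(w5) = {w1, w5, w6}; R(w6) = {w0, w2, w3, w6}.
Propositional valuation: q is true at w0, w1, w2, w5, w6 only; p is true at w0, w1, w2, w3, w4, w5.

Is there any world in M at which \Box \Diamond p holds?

Recall that \Box ψ holds at a world iff ψ holds at every accessible world, and \Diamond ψ holds iff ψ holds at some accessible world.
Let φ = \Box \Diamond p. Evaluate φ at each world:
  w0 (successors {w0, w3, w4, w6}): φ is true.
  w1 (successors {w1, w5, w6}): φ is true.
  w2 (successors {w0, w1, w2}): φ is true.
  w3 (successors {w0, w3, w4, w5}): φ is true.
  w4 (successors {w0, w1, w2, w3, w4, w5}): φ is true.
  w5 (successors {w1, w5, w6}): φ is true.
  w6 (successors {w0, w2, w3, w6}): φ is true.
Detail at w0 (witness):
  At w0: \Box \Diamond p requires \Diamond p at every successor {w0, w3, w4, w6}.
    At w0: \Diamond p is true.
    At w3: \Diamond p is true.
    At w4: \Diamond p is true.
    At w6: \Diamond p is true.
  So \Box \Diamond p is true at w0.

Yes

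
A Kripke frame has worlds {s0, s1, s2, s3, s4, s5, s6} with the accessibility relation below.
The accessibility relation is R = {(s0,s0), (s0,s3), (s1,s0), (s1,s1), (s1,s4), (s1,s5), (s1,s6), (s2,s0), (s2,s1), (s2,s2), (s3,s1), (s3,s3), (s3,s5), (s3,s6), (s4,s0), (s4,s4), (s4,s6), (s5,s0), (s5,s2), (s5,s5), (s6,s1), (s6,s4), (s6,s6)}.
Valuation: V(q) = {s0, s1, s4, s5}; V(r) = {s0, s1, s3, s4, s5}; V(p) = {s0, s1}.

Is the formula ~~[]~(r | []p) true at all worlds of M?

No

Recall that []ψ holds at a world iff ψ holds at every accessible world, and <>ψ holds iff ψ holds at some accessible world.
Let φ = ~~[]~(r | []p). Evaluate φ at each world:
  s0 (successors {s0, s3}): φ is false.
  s1 (successors {s0, s1, s4, s5, s6}): φ is false.
  s2 (successors {s0, s1, s2}): φ is false.
  s3 (successors {s1, s3, s5, s6}): φ is false.
  s4 (successors {s0, s4, s6}): φ is false.
  s5 (successors {s0, s2, s5}): φ is false.
  s6 (successors {s1, s4, s6}): φ is false.
Detail at s0 (counterexample):
  At s0: ~[]~(r | []p) is true, so ~~[]~(r | []p) is false.
    At s0: []~(r | []p) is false, so ~[]~(r | []p) is true.
      At s0: []~(r | []p) requires ~(r | []p) at every successor {s0, s3}.
        ~(r | []p) fails at s0, so []~(r | []p) is false at s0.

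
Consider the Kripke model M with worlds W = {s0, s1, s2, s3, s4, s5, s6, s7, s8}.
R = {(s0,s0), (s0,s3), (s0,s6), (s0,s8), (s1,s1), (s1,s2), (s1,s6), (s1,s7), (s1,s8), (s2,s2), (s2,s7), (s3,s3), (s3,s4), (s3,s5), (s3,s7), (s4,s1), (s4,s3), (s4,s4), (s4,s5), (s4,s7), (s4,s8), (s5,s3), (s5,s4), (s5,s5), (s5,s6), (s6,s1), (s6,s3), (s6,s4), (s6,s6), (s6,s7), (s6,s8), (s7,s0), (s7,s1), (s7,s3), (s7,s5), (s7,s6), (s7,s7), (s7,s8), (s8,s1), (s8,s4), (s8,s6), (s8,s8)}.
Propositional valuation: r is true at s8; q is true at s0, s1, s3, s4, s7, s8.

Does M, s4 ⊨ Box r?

No

At s4: Box r requires r at every successor {s1, s3, s4, s5, s7, s8}.
  r fails at s1, so Box r is false at s4.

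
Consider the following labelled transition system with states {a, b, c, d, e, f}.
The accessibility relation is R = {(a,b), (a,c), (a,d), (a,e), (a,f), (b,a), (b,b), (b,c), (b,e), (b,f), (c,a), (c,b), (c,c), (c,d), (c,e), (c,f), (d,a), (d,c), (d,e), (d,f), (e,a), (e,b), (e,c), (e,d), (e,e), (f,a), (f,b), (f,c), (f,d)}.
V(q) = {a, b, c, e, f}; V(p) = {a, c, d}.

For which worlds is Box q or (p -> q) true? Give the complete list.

Let φ = Box q or (p -> q). Evaluate φ at each world:
  a (successors {b, c, d, e, f}): φ is true.
  b (successors {a, b, c, e, f}): φ is true.
  c (successors {a, b, c, d, e, f}): φ is true.
  d (successors {a, c, e, f}): φ is true.
  e (successors {a, b, c, d, e}): φ is true.
  f (successors {a, b, c, d}): φ is true.
For instance, at a:
  At a: Box q is false, p -> q is true, so Box q or (p -> q) is true.
    At a: Box q requires q at every successor {b, c, d, e, f}.
      q fails at d, so Box q is false at a.
Satisfying worlds: {a, b, c, d, e, f}

a, b, c, d, e, f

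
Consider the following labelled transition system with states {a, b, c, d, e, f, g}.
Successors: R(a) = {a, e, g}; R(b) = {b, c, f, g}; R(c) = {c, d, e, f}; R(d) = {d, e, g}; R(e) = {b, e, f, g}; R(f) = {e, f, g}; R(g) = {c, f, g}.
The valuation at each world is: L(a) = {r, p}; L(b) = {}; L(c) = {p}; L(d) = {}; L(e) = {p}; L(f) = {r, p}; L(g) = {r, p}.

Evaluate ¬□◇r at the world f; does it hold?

No

At f: □◇r is true, so ¬□◇r is false.
  At f: □◇r requires ◇r at every successor {e, f, g}.
      At e: ◇r requires r at some successor in {b, e, f, g}.
        r holds at f, so ◇r is true at e.
      At f: ◇r requires r at some successor in {e, f, g}.
        r holds at f, so ◇r is true at f.
      At g: ◇r requires r at some successor in {c, f, g}.
        r holds at f, so ◇r is true at g.
  So □◇r is true at f.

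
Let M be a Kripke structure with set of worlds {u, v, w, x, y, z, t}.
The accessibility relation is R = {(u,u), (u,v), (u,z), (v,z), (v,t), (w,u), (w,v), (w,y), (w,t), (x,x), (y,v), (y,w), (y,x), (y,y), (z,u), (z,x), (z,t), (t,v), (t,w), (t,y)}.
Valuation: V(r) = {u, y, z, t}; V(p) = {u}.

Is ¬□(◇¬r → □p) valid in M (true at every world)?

Yes

Let φ = ¬□(◇¬r → □p). Evaluate φ at each world:
  u (successors {u, v, z}): φ is true.
  v (successors {z, t}): φ is true.
  w (successors {u, v, y, t}): φ is true.
  x (successors {x}): φ is true.
  y (successors {v, w, x, y}): φ is true.
  z (successors {u, x, t}): φ is true.
  t (successors {v, w, y}): φ is true.
For instance, at z:
  At z: □(◇¬r → □p) is false, so ¬□(◇¬r → □p) is true.
    At z: □(◇¬r → □p) requires ◇¬r → □p at every successor {u, x, t}.
      ◇¬r → □p fails at u, so □(◇¬r → □p) is false at z.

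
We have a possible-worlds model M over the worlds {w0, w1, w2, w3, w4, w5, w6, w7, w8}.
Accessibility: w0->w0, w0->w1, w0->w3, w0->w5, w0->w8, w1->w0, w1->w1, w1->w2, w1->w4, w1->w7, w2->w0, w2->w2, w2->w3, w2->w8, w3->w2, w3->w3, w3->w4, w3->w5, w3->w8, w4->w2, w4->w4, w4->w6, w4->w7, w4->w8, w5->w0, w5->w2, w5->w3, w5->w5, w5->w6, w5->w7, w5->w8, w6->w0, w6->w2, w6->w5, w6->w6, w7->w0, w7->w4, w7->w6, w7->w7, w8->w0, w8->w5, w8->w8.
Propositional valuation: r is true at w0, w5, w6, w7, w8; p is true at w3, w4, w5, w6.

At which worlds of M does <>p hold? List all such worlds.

w0, w1, w2, w3, w4, w5, w6, w7, w8

Let φ = <>p. Evaluate φ at each world:
  w0 (successors {w0, w1, w3, w5, w8}): φ is true.
  w1 (successors {w0, w1, w2, w4, w7}): φ is true.
  w2 (successors {w0, w2, w3, w8}): φ is true.
  w3 (successors {w2, w3, w4, w5, w8}): φ is true.
  w4 (successors {w2, w4, w6, w7, w8}): φ is true.
  w5 (successors {w0, w2, w3, w5, w6, w7, w8}): φ is true.
  w6 (successors {w0, w2, w5, w6}): φ is true.
  w7 (successors {w0, w4, w6, w7}): φ is true.
  w8 (successors {w0, w5, w8}): φ is true.
For instance, at w6:
  At w6: <>p requires p at some successor in {w0, w2, w5, w6}.
    p holds at w5, so <>p is true at w6.
Satisfying worlds: {w0, w1, w2, w3, w4, w5, w6, w7, w8}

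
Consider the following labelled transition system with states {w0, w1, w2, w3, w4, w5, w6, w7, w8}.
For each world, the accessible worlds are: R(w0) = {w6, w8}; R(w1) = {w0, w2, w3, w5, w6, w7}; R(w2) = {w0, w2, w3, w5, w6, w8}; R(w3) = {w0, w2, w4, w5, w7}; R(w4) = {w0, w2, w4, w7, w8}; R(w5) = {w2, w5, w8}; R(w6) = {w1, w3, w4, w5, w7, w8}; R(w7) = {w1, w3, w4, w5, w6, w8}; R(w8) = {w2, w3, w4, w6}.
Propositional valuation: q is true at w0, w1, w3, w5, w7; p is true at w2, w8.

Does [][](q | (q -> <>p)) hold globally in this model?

Let φ = [][](q | (q -> <>p)). Evaluate φ at each world:
  w0 (successors {w6, w8}): φ is true.
  w1 (successors {w0, w2, w3, w5, w6, w7}): φ is true.
  w2 (successors {w0, w2, w3, w5, w6, w8}): φ is true.
  w3 (successors {w0, w2, w4, w5, w7}): φ is true.
  w4 (successors {w0, w2, w4, w7, w8}): φ is true.
  w5 (successors {w2, w5, w8}): φ is true.
  w6 (successors {w1, w3, w4, w5, w7, w8}): φ is true.
  w7 (successors {w1, w3, w4, w5, w6, w8}): φ is true.
  w8 (successors {w2, w3, w4, w6}): φ is true.
For instance, at w1:
  At w1: [][](q | (q -> <>p)) requires [](q | (q -> <>p)) at every successor {w0, w2, w3, w5, w6, w7}.
    At w0: [](q | (q -> <>p)) is true.
    At w2: [](q | (q -> <>p)) is true.
    At w3: [](q | (q -> <>p)) is true.
    At w5: [](q | (q -> <>p)) is true.
    At w6: [](q | (q -> <>p)) is true.
    At w7: [](q | (q -> <>p)) is true.
  So [][](q | (q -> <>p)) is true at w1.

Yes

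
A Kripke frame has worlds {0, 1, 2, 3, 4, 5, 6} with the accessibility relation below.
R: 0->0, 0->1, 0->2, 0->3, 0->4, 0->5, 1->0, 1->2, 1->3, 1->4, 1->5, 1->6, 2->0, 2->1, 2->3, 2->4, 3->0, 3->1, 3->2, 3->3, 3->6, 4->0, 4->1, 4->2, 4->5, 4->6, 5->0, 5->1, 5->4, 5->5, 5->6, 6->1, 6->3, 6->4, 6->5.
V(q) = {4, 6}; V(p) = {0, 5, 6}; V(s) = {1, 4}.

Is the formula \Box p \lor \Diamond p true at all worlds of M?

Yes

Let φ = \Box p \lor \Diamond p. Evaluate φ at each world:
  0 (successors {0, 1, 2, 3, 4, 5}): φ is true.
  1 (successors {0, 2, 3, 4, 5, 6}): φ is true.
  2 (successors {0, 1, 3, 4}): φ is true.
  3 (successors {0, 1, 2, 3, 6}): φ is true.
  4 (successors {0, 1, 2, 5, 6}): φ is true.
  5 (successors {0, 1, 4, 5, 6}): φ is true.
  6 (successors {1, 3, 4, 5}): φ is true.
For instance, at 0:
  At 0: \Box p is false, \Diamond p is true, so \Box p \lor \Diamond p is true.
    At 0: \Box p requires p at every successor {0, 1, 2, 3, 4, 5}.
      p fails at 1, so \Box p is false at 0.
    At 0: \Diamond p requires p at some successor in {0, 1, 2, 3, 4, 5}.
      p holds at 0, so \Diamond p is true at 0.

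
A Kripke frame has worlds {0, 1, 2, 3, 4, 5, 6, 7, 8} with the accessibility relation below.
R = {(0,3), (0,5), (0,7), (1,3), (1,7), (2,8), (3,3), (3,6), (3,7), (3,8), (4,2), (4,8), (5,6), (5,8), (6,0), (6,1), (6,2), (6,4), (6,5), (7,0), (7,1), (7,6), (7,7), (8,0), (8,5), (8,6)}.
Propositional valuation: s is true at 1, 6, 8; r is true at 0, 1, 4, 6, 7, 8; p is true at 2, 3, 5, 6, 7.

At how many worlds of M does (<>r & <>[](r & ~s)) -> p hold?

9

Recall that []ψ holds at a world iff ψ holds at every accessible world, and <>ψ holds iff ψ holds at some accessible world.
Let φ = (<>r & <>[](r & ~s)) -> p. Evaluate φ at each world:
  0 (successors {3, 5, 7}): φ is true.
  1 (successors {3, 7}): φ is true.
  2 (successors {8}): φ is true.
  3 (successors {3, 6, 7, 8}): φ is true.
  4 (successors {2, 8}): φ is true.
  5 (successors {6, 8}): φ is true.
  6 (successors {0, 1, 2, 4, 5}): φ is true.
  7 (successors {0, 1, 6, 7}): φ is true.
  8 (successors {0, 5, 6}): φ is true.
For instance, at 5:
  At 5: <>r & <>[](r & ~s) is false, p is true, so (<>r & <>[](r & ~s)) -> p is true.
    At 5: <>r is true, <>[](r & ~s) is false, so <>r & <>[](r & ~s) is false.
      At 5: <>r requires r at some successor in {6, 8}.
        r holds at 6, so <>r is true at 5.
      At 5: <>[](r & ~s) requires [](r & ~s) at some successor in {6, 8}.
        At 6: [](r & ~s) is false.
        At 8: [](r & ~s) is false.
      So <>[](r & ~s) is false at 5.
Satisfying worlds: {0, 1, 2, 3, 4, 5, 6, 7, 8}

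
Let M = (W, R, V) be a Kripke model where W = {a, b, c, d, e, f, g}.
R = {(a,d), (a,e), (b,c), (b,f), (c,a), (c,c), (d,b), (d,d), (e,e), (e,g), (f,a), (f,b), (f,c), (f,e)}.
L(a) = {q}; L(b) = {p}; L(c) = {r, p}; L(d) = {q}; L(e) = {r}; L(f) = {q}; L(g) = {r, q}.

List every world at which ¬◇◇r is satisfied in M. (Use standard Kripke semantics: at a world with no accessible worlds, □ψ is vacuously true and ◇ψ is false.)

Let φ = ¬◇◇r. Evaluate φ at each world:
  a (successors {d, e}): φ is false.
  b (successors {c, f}): φ is false.
  c (successors {a, c}): φ is false.
  d (successors {b, d}): φ is false.
  e (successors {e, g}): φ is false.
  f (successors {a, b, c, e}): φ is false.
  g (successors ∅): φ is true.
For instance, at c:
  At c: ◇◇r is true, so ¬◇◇r is false.
    At c: ◇◇r requires ◇r at some successor in {a, c}.
      ◇r holds at a, so ◇◇r is true at c.
Satisfying worlds: {g}

g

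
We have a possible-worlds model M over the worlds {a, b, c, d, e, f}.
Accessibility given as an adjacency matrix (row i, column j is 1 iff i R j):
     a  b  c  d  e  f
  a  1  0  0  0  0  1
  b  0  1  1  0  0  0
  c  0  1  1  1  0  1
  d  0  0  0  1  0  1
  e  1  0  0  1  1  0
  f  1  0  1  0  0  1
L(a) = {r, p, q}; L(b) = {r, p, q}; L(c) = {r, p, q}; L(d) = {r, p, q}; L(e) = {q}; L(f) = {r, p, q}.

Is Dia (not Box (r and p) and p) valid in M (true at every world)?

Let φ = Dia (not Box (r and p) and p). Evaluate φ at each world:
  a (successors {a, f}): φ is false.
  b (successors {b, c}): φ is false.
  c (successors {b, c, d, f}): φ is false.
  d (successors {d, f}): φ is false.
  e (successors {a, d, e}): φ is false.
  f (successors {a, c, f}): φ is false.
Detail at a (counterexample):
  At a: Dia (not Box (r and p) and p) requires not Box (r and p) and p at some successor in {a, f}.
    At a: not Box (r and p) and p is false.
    At f: not Box (r and p) and p is false.
  So Dia (not Box (r and p) and p) is false at a.

No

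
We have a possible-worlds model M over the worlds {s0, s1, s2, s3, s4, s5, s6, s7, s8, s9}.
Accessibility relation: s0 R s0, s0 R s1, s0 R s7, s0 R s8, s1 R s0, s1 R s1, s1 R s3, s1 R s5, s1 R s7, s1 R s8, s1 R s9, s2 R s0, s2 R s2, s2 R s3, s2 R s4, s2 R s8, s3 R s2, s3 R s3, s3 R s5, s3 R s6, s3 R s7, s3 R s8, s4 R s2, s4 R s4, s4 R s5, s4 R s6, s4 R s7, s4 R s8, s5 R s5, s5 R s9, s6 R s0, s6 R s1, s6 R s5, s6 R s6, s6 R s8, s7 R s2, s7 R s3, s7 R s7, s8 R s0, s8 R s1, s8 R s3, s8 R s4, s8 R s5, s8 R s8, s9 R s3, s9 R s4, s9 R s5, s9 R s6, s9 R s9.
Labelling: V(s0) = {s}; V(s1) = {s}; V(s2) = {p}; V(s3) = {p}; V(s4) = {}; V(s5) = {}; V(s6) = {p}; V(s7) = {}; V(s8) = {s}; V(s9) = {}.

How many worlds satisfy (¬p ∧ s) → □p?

Let φ = (¬p ∧ s) → □p. Evaluate φ at each world:
  s0 (successors {s0, s1, s7, s8}): φ is false.
  s1 (successors {s0, s1, s3, s5, s7, s8, s9}): φ is false.
  s2 (successors {s0, s2, s3, s4, s8}): φ is true.
  s3 (successors {s2, s3, s5, s6, s7, s8}): φ is true.
  s4 (successors {s2, s4, s5, s6, s7, s8}): φ is true.
  s5 (successors {s5, s9}): φ is true.
  s6 (successors {s0, s1, s5, s6, s8}): φ is true.
  s7 (successors {s2, s3, s7}): φ is true.
  s8 (successors {s0, s1, s3, s4, s5, s8}): φ is false.
  s9 (successors {s3, s4, s5, s6, s9}): φ is true.
For instance, at s2:
  At s2: ¬p ∧ s is false, □p is false, so (¬p ∧ s) → □p is true.
    At s2: □p requires p at every successor {s0, s2, s3, s4, s8}.
      p fails at s0, so □p is false at s2.
Satisfying worlds: {s2, s3, s4, s5, s6, s7, s9}

7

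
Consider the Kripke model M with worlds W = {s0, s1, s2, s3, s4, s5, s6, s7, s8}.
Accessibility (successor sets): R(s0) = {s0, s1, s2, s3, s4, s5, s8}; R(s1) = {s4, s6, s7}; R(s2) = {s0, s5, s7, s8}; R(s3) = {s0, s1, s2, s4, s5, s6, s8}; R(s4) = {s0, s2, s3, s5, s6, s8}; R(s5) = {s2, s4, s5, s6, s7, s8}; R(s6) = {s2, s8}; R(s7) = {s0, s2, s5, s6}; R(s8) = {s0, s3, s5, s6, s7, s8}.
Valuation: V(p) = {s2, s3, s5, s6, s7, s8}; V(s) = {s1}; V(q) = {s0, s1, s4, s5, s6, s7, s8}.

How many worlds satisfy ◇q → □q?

Let φ = ◇q → □q. Evaluate φ at each world:
  s0 (successors {s0, s1, s2, s3, s4, s5, s8}): φ is false.
  s1 (successors {s4, s6, s7}): φ is true.
  s2 (successors {s0, s5, s7, s8}): φ is true.
  s3 (successors {s0, s1, s2, s4, s5, s6, s8}): φ is false.
  s4 (successors {s0, s2, s3, s5, s6, s8}): φ is false.
  s5 (successors {s2, s4, s5, s6, s7, s8}): φ is false.
  s6 (successors {s2, s8}): φ is false.
  s7 (successors {s0, s2, s5, s6}): φ is false.
  s8 (successors {s0, s3, s5, s6, s7, s8}): φ is false.
For instance, at s0:
  At s0: ◇q is true, □q is false, so ◇q → □q is false.
    At s0: ◇q requires q at some successor in {s0, s1, s2, s3, s4, s5, s8}.
      q holds at s0, so ◇q is true at s0.
    At s0: □q requires q at every successor {s0, s1, s2, s3, s4, s5, s8}.
      q fails at s2, so □q is false at s0.
Satisfying worlds: {s1, s2}

2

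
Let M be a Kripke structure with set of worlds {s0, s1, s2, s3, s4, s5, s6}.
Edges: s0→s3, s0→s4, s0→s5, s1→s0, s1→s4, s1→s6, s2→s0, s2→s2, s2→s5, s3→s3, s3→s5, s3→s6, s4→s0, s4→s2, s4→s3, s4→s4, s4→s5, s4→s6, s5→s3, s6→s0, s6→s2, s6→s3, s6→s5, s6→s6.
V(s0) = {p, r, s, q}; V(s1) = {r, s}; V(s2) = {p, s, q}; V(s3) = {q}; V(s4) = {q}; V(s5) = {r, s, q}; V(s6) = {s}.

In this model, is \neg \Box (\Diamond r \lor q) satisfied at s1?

At s1: \Box (\Diamond r \lor q) is true, so \neg \Box (\Diamond r \lor q) is false.
  At s1: \Box (\Diamond r \lor q) requires \Diamond r \lor q at every successor {s0, s4, s6}.
      At s0: \Diamond r is true, q is true, so \Diamond r \lor q is true.
      At s4: \Diamond r is true, q is true, so \Diamond r \lor q is true.
      At s6: \Diamond r is true, q is false, so \Diamond r \lor q is true.
  So \Box (\Diamond r \lor q) is true at s1.

No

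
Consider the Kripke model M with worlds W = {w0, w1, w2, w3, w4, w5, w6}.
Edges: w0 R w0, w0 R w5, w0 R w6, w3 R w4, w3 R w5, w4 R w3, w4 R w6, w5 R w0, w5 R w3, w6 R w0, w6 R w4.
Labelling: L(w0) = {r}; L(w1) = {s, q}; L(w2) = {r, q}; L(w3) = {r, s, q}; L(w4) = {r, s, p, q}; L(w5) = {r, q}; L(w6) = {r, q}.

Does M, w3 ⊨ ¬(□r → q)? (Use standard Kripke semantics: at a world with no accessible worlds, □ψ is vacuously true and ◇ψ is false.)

No

At w3: □r → q is true, so ¬(□r → q) is false.
  At w3: □r is true, q is true, so □r → q is true.
    At w3: □r requires r at every successor {w4, w5}.
      At w4: r is true.
      At w5: r is true.
    So □r is true at w3.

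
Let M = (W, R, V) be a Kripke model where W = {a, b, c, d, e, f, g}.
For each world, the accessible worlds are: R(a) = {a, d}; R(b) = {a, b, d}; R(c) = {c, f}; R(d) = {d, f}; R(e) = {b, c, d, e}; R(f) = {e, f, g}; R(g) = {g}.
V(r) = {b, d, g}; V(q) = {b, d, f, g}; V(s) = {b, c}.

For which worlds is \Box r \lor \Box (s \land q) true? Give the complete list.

g

Recall that \Box ψ holds at a world iff ψ holds at every accessible world, and \Diamond ψ holds iff ψ holds at some accessible world.
Let φ = \Box r \lor \Box (s \land q). Evaluate φ at each world:
  a (successors {a, d}): φ is false.
  b (successors {a, b, d}): φ is false.
  c (successors {c, f}): φ is false.
  d (successors {d, f}): φ is false.
  e (successors {b, c, d, e}): φ is false.
  f (successors {e, f, g}): φ is false.
  g (successors {g}): φ is true.
For instance, at a:
  At a: \Box r is false, \Box (s \land q) is false, so \Box r \lor \Box (s \land q) is false.
    At a: \Box r requires r at every successor {a, d}.
      r fails at a, so \Box r is false at a.
    At a: \Box (s \land q) requires s \land q at every successor {a, d}.
      s \land q fails at a, so \Box (s \land q) is false at a.
Satisfying worlds: {g}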